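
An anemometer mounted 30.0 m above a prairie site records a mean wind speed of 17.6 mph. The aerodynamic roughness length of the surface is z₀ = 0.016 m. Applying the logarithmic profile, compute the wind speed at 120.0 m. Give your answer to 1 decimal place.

Log law: V(z) ∝ ln(z/z₀), so V₂/V₁ = ln(z₂/z₀) / ln(z₁/z₀).
ln(120.0/0.016) = 8.9227, ln(30.0/0.016) = 7.5364
V₂ = 17.6 × 8.9227/7.5364 = 17.6 × 1.1839 = 20.8375 mph

20.8 mph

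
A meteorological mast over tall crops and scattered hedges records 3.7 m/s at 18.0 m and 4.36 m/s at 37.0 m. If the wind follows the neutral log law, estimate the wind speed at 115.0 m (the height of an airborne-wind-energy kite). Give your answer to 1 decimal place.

Log law: V ∝ ln(z/z₀). From the pair, with r = V₁/V₂ = 0.84862,
ln z₀ = (ln z₁ − r·ln z₂)/(1 − r) = (2.8904 − 0.84862×3.6109)/0.15138 = -1.1491 → z₀ = 0.3169 m
V₃ = V₁ · ln(z₃/z₀)/ln(z₁/z₀) = 3.7 × 5.8940/4.0394 = 5.3987 m/s

5.4 m/s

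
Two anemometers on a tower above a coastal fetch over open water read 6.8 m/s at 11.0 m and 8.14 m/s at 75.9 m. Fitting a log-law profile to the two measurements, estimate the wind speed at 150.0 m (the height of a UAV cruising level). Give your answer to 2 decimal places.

8.61 m/s

Log law: V ∝ ln(z/z₀). From the pair, with r = V₁/V₂ = 0.83538,
ln z₀ = (ln z₁ − r·ln z₂)/(1 − r) = (2.3979 − 0.83538×4.3294)/0.16462 = -7.4039 → z₀ = 0.0006089 m
V₃ = V₁ · ln(z₃/z₀)/ln(z₁/z₀) = 6.8 × 12.4145/9.8018 = 8.6126 m/s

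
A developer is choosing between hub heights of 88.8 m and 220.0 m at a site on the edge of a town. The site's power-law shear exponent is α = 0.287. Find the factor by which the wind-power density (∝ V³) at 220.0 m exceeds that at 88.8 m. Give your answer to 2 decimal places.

2.18

Speed ratio: V_B/V_A = (z_B/z_A)^α = (220.0/88.8)^0.287 = (2.4775)^0.287 = 1.29742
Power-density ratio: P_B/P_A = (V_B/V_A)³ = (1.29742)³ = 2.18395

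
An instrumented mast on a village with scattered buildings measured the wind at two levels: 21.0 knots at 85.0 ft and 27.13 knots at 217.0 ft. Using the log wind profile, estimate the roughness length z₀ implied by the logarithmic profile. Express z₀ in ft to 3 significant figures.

Log law: V(z) ∝ ln(z/z₀). With r = V₁/V₂ = 21.0/27.13 = 0.77405,
r · ln(z₂/z₀) = ln(z₁/z₀) ⇒ ln z₀ = (ln z₁ − r·ln z₂)/(1 − r)
ln z₀ = (4.44265 − 0.77405×5.37990) / 0.22595 = 1.2319
z₀ = exp(1.2319) = 3.428 ft

z₀ ≈ 3.43 ft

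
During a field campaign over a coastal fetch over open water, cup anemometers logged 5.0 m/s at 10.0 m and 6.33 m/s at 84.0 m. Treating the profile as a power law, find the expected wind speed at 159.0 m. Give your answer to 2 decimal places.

6.79 m/s

First find α: α = ln(V₂/V₁)/ln(z₂/z₁) = ln(6.33/5.0)/ln(84.0/10.0) = 0.23586/2.12823 = 0.1108
Extrapolate from 84.0 m to 159.0 m: V₃ = 6.33 × (159.0/84.0)^0.1108 = 6.33 × 1.0733 = 6.7938 m/s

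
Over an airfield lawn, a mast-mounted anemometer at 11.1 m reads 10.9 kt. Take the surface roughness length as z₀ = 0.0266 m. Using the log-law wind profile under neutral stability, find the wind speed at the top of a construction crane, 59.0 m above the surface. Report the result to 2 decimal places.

Log law: V(z) ∝ ln(z/z₀), so V₂/V₁ = ln(z₂/z₀) / ln(z₁/z₀).
ln(59.0/0.0266) = 7.7044, ln(11.1/0.0266) = 6.0338
V₂ = 10.9 × 7.7044/6.0338 = 10.9 × 1.2769 = 13.9179 kt

13.92 kt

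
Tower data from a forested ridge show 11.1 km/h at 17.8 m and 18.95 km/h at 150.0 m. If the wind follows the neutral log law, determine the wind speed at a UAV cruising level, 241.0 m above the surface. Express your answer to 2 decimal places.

20.70 km/h

Log law: V ∝ ln(z/z₀). From the pair, with r = V₁/V₂ = 0.58575,
ln z₀ = (ln z₁ − r·ln z₂)/(1 − r) = (2.8792 − 0.58575×5.0106)/0.41425 = -0.1347 → z₀ = 0.8740 m
V₃ = V₁ · ln(z₃/z₀)/ln(z₁/z₀) = 11.1 × 5.6195/3.0139 = 20.6963 km/h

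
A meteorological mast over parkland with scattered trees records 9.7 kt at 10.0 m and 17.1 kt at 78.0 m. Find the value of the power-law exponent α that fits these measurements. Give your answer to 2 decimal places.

Power law: V₂/V₁ = (z₂/z₁)^α ⇒ α = ln(V₂/V₁) / ln(z₂/z₁)
α = ln(17.1/9.7) / ln(78.0/10.0) = ln(1.7629) / ln(7.8000)
  = 0.56695 / 2.05412 = 0.27601

α ≈ 0.28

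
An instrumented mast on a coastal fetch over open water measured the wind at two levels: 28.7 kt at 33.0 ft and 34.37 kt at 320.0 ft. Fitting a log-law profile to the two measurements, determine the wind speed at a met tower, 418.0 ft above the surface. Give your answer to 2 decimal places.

35.04 kt

Log law: V ∝ ln(z/z₀). From the pair, with r = V₁/V₂ = 0.83503,
ln z₀ = (ln z₁ − r·ln z₂)/(1 − r) = (3.4965 − 0.83503×5.7683)/0.16497 = -8.0028 → z₀ = 0.0003345 ft
V₃ = V₁ · ln(z₃/z₀)/ln(z₁/z₀) = 28.7 × 14.0383/11.4993 = 35.0368 kt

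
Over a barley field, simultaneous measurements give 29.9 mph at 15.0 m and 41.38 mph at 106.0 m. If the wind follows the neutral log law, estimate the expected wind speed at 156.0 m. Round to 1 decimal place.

Log law: V ∝ ln(z/z₀). From the pair, with r = V₁/V₂ = 0.72257,
ln z₀ = (ln z₁ − r·ln z₂)/(1 − r) = (2.7081 − 0.72257×4.6634)/0.27743 = -2.3848 → z₀ = 0.09211 m
V₃ = V₁ · ln(z₃/z₀)/ln(z₁/z₀) = 29.9 × 7.4347/5.0929 = 43.6486 mph

43.6 mph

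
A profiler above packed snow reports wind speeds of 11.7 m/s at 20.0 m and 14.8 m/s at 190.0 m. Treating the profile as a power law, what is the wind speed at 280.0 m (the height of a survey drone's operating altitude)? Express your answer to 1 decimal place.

First find α: α = ln(V₂/V₁)/ln(z₂/z₁) = ln(14.8/11.7)/ln(190.0/20.0) = 0.23504/2.25129 = 0.1044
Extrapolate from 190.0 m to 280.0 m: V₃ = 14.8 × (280.0/190.0)^0.1044 = 14.8 × 1.0413 = 15.4114 m/s

15.4 m/s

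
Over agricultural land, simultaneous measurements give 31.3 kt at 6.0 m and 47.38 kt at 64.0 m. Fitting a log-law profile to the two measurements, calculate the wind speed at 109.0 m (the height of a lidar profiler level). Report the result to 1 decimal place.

Log law: V ∝ ln(z/z₀). From the pair, with r = V₁/V₂ = 0.66062,
ln z₀ = (ln z₁ − r·ln z₂)/(1 − r) = (1.7918 − 0.66062×4.1589)/0.33938 = -2.8159 → z₀ = 0.05985 m
V₃ = V₁ · ln(z₃/z₀)/ln(z₁/z₀) = 31.3 × 7.5072/4.6076 = 50.9971 kt

51.0 kt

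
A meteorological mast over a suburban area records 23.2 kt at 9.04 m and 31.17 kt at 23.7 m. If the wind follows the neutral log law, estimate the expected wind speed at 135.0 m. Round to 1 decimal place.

45.6 kt

Log law: V ∝ ln(z/z₀). From the pair, with r = V₁/V₂ = 0.74431,
ln z₀ = (ln z₁ − r·ln z₂)/(1 − r) = (2.2017 − 0.74431×3.1655)/0.25569 = -0.6039 → z₀ = 0.5467 m
V₃ = V₁ · ln(z₃/z₀)/ln(z₁/z₀) = 23.2 × 5.5092/2.8056 = 45.5568 kt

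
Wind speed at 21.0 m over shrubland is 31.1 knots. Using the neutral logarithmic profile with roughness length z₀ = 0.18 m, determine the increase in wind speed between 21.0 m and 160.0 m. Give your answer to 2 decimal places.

13.27 knots

Log law: V₂ = V₁ · ln(z₂/z₀)/ln(z₁/z₀) = 31.1 × 6.7900/4.7593 = 44.3694 knots
ΔV = 44.3694 − 31.1 = 13.2694 knots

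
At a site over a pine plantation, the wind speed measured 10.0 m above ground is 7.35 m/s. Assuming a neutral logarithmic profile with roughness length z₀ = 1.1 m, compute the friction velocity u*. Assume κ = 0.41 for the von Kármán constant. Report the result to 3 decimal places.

u* ≈ 1.365 m/s

Log law: V(z) = (u*/κ) · ln(z/z₀) ⇒ u* = κ · V / ln(z/z₀)
u* = 0.41 × 7.35 / ln(10.0/1.1) = 0.41 × 7.35 / 2.2073
   = 3.0135 / 2.2073 = 1.3653 m/s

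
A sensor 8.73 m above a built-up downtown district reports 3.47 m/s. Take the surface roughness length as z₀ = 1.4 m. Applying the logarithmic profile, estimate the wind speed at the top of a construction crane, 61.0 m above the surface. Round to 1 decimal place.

Log law: V(z) ∝ ln(z/z₀), so V₂/V₁ = ln(z₂/z₀) / ln(z₁/z₀).
ln(61.0/1.4) = 3.7744, ln(8.73/1.4) = 1.8303
V₂ = 3.47 × 3.7744/1.8303 = 3.47 × 2.0622 = 7.1558 m/s

7.2 m/s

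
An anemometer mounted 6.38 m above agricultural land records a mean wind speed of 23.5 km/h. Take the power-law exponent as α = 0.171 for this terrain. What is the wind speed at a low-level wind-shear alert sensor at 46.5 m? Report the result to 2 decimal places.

33.00 km/h

Power-law profile: V₂ = V₁ · (z₂/z₁)^α
V₂ = 23.5 × (46.5/6.38)^0.171 = 23.5 × (7.2884)^0.171
    = 23.5 × 1.4045 = 33.0049 km/h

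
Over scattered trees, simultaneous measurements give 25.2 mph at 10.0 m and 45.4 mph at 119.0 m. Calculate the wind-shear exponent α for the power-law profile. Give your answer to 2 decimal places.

Power law: V₂/V₁ = (z₂/z₁)^α ⇒ α = ln(V₂/V₁) / ln(z₂/z₁)
α = ln(45.4/25.2) / ln(119.0/10.0) = ln(1.8016) / ln(11.9000)
  = 0.58867 / 2.47654 = 0.23770

α ≈ 0.24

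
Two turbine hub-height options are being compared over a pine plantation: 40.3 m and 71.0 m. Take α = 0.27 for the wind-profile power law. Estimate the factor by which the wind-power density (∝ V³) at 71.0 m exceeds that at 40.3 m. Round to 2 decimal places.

Speed ratio: V_B/V_A = (z_B/z_A)^α = (71.0/40.3)^0.27 = (1.7618)^0.27 = 1.16522
Power-density ratio: P_B/P_A = (V_B/V_A)³ = (1.16522)³ = 1.58206

1.58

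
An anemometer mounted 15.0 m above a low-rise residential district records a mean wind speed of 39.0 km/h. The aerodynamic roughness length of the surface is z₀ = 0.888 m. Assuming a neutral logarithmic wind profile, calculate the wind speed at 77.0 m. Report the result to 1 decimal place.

61.6 km/h

Log law: V(z) ∝ ln(z/z₀), so V₂/V₁ = ln(z₂/z₀) / ln(z₁/z₀).
ln(77.0/0.888) = 4.4626, ln(15.0/0.888) = 2.8268
V₂ = 39.0 × 4.4626/2.8268 = 39.0 × 1.5787 = 61.5675 km/h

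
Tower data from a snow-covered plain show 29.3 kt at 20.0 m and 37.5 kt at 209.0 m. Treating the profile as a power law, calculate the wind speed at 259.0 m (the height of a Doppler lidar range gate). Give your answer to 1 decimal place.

38.4 kt

First find α: α = ln(V₂/V₁)/ln(z₂/z₁) = ln(37.5/29.3)/ln(209.0/20.0) = 0.24675/2.34660 = 0.1052
Extrapolate from 209.0 m to 259.0 m: V₃ = 37.5 × (259.0/209.0)^0.1052 = 37.5 × 1.0228 = 38.3554 kt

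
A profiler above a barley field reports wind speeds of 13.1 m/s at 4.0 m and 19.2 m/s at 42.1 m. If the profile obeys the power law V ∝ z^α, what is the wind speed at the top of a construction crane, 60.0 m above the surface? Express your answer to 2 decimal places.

20.34 m/s

First find α: α = ln(V₂/V₁)/ln(z₂/z₁) = ln(19.2/13.1)/ln(42.1/4.0) = 0.38230/2.35375 = 0.1624
Extrapolate from 42.1 m to 60.0 m: V₃ = 19.2 × (60.0/42.1)^0.1624 = 19.2 × 1.0592 = 20.3373 m/s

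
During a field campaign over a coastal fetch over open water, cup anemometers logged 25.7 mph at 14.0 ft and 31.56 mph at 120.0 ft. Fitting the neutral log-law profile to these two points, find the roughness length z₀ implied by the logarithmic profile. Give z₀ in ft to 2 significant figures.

Log law: V(z) ∝ ln(z/z₀). With r = V₁/V₂ = 25.7/31.56 = 0.81432,
r · ln(z₂/z₀) = ln(z₁/z₀) ⇒ ln z₀ = (ln z₁ − r·ln z₂)/(1 − r)
ln z₀ = (2.63906 − 0.81432×4.78749) / 0.18568 = -6.7833
z₀ = exp(-6.7833) = 0.001133 ft

z₀ ≈ 0.0011 ft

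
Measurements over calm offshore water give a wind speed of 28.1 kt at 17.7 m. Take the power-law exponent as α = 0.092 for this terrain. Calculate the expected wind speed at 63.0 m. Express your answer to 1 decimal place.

31.6 kt

Power-law profile: V₂ = V₁ · (z₂/z₁)^α
V₂ = 28.1 × (63.0/17.7)^0.092 = 28.1 × (3.5593)^0.092
    = 28.1 × 1.1239 = 31.5815 kt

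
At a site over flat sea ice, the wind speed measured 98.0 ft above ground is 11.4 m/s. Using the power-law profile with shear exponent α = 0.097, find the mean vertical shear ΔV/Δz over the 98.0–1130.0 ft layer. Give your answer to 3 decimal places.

Power law: V₂ = V₁ · (z₂/z₁)^α = 11.4 × (11.5306)^0.097 = 14.4512 m/s
ΔV/Δz = (14.4512 − 11.4)/(1130.0 − 98.0) = 3.0512/1032.0000 = 0.00296 m/s/ft

0.003 m/s/ft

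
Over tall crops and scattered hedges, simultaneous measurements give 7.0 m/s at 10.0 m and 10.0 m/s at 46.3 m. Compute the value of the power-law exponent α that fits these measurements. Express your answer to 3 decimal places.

α ≈ 0.233

Power law: V₂/V₁ = (z₂/z₁)^α ⇒ α = ln(V₂/V₁) / ln(z₂/z₁)
α = ln(10.0/7.0) / ln(46.3/10.0) = ln(1.4286) / ln(4.6300)
  = 0.35667 / 1.53256 = 0.23273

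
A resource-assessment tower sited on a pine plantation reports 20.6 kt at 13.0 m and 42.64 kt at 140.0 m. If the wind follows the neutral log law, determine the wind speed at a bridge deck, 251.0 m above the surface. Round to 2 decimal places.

48.05 kt

Log law: V ∝ ln(z/z₀). From the pair, with r = V₁/V₂ = 0.48311,
ln z₀ = (ln z₁ − r·ln z₂)/(1 − r) = (2.5649 − 0.48311×4.9416)/0.51689 = 0.3435 → z₀ = 1.410 m
V₃ = V₁ · ln(z₃/z₀)/ln(z₁/z₀) = 20.6 × 5.1819/2.2214 = 48.0539 kt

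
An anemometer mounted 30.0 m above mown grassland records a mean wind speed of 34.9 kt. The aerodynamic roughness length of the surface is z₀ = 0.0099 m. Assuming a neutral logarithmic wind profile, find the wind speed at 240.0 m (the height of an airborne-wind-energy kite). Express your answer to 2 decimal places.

43.95 kt

Log law: V(z) ∝ ln(z/z₀), so V₂/V₁ = ln(z₂/z₀) / ln(z₁/z₀).
ln(240.0/0.0099) = 10.0959, ln(30.0/0.0099) = 8.0164
V₂ = 34.9 × 10.0959/8.0164 = 34.9 × 1.2594 = 43.9530 kt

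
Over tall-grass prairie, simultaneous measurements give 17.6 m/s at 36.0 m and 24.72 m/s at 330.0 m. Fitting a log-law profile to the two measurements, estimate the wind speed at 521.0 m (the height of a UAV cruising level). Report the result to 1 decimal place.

Log law: V ∝ ln(z/z₀). From the pair, with r = V₁/V₂ = 0.71197,
ln z₀ = (ln z₁ − r·ln z₂)/(1 − r) = (3.5835 − 0.71197×5.7991)/0.28803 = -1.8932 → z₀ = 0.1506 m
V₃ = V₁ · ln(z₃/z₀)/ln(z₁/z₀) = 17.6 × 8.1489/5.4767 = 26.1875 m/s

26.2 m/s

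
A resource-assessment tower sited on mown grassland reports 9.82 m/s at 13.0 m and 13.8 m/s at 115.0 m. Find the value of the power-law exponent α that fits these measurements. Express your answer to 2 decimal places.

α ≈ 0.16

Power law: V₂/V₁ = (z₂/z₁)^α ⇒ α = ln(V₂/V₁) / ln(z₂/z₁)
α = ln(13.8/9.82) / ln(115.0/13.0) = ln(1.4053) / ln(8.8462)
  = 0.34025 / 2.17998 = 0.15608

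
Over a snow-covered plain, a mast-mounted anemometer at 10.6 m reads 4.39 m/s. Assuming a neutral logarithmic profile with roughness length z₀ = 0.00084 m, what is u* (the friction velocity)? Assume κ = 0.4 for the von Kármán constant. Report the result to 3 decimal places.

u* ≈ 0.186 m/s

Log law: V(z) = (u*/κ) · ln(z/z₀) ⇒ u* = κ · V / ln(z/z₀)
u* = 0.4 × 4.39 / ln(10.6/0.00084) = 0.4 × 4.39 / 9.4430
   = 1.7560 / 9.4430 = 0.1860 m/s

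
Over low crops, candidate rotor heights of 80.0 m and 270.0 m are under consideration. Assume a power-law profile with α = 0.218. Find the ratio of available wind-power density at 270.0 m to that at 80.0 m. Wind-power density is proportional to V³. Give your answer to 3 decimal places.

2.216

Speed ratio: V_B/V_A = (z_B/z_A)^α = (270.0/80.0)^0.218 = (3.3750)^0.218 = 1.30366
Power-density ratio: P_B/P_A = (V_B/V_A)³ = (1.30366)³ = 2.21560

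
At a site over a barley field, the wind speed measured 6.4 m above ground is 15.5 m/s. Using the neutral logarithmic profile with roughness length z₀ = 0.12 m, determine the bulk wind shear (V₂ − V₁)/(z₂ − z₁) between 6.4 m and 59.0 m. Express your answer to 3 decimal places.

Log law: V₂ = V₁ · ln(z₂/z₀)/ln(z₁/z₀) = 15.5 × 6.1978/3.9766 = 24.1580 m/s
ΔV/Δz = (24.1580 − 15.5)/(59.0 − 6.4) = 8.6580/52.6000 = 0.16460 m/s/m

0.165 m/s/m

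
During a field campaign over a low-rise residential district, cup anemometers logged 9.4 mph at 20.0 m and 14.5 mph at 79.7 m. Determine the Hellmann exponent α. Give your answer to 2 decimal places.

α ≈ 0.31

Power law: V₂/V₁ = (z₂/z₁)^α ⇒ α = ln(V₂/V₁) / ln(z₂/z₁)
α = ln(14.5/9.4) / ln(79.7/20.0) = ln(1.5426) / ln(3.9850)
  = 0.43344 / 1.38254 = 0.31351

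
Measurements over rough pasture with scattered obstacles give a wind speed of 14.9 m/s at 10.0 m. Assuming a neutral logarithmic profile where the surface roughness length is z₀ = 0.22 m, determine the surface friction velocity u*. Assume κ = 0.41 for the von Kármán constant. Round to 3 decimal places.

u* ≈ 1.601 m/s

Log law: V(z) = (u*/κ) · ln(z/z₀) ⇒ u* = κ · V / ln(z/z₀)
u* = 0.41 × 14.9 / ln(10.0/0.22) = 0.41 × 14.9 / 3.8167
   = 6.1090 / 3.8167 = 1.6006 m/s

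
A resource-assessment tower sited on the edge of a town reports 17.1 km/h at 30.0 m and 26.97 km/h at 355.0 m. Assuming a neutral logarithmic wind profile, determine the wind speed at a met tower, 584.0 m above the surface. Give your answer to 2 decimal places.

28.96 km/h

Log law: V ∝ ln(z/z₀). From the pair, with r = V₁/V₂ = 0.63404,
ln z₀ = (ln z₁ − r·ln z₂)/(1 − r) = (3.4012 − 0.63404×5.8721)/0.36596 = -0.8797 → z₀ = 0.4149 m
V₃ = V₁ · ln(z₃/z₀)/ln(z₁/z₀) = 17.1 × 7.2496/4.2809 = 28.9584 km/h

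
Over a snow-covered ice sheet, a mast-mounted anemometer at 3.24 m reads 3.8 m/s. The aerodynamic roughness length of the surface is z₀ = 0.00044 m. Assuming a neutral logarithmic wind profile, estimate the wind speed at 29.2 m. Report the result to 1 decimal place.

4.7 m/s

Log law: V(z) ∝ ln(z/z₀), so V₂/V₁ = ln(z₂/z₀) / ln(z₁/z₀).
ln(29.2/0.00044) = 11.1029, ln(3.24/0.00044) = 8.9043
V₂ = 3.8 × 11.1029/8.9043 = 3.8 × 1.2469 = 4.7383 m/s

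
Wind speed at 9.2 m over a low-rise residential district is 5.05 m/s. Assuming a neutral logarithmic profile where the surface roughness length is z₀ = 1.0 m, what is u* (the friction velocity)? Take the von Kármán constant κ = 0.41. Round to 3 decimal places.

u* ≈ 0.933 m/s

Log law: V(z) = (u*/κ) · ln(z/z₀) ⇒ u* = κ · V / ln(z/z₀)
u* = 0.41 × 5.05 / ln(9.2/1.0) = 0.41 × 5.05 / 2.2192
   = 2.0705 / 2.2192 = 0.9330 m/s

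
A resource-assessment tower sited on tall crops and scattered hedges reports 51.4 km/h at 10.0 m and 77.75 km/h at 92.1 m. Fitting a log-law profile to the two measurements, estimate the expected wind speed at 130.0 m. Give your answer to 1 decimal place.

81.8 km/h

Log law: V ∝ ln(z/z₀). From the pair, with r = V₁/V₂ = 0.66109,
ln z₀ = (ln z₁ − r·ln z₂)/(1 − r) = (2.3026 − 0.66109×4.5229)/0.33891 = -2.0285 → z₀ = 0.1315 m
V₃ = V₁ · ln(z₃/z₀)/ln(z₁/z₀) = 51.4 × 6.8960/4.3310 = 81.8404 km/h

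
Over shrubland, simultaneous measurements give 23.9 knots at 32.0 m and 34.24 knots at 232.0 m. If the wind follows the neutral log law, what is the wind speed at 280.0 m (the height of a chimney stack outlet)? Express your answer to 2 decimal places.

35.22 knots

Log law: V ∝ ln(z/z₀). From the pair, with r = V₁/V₂ = 0.69801,
ln z₀ = (ln z₁ − r·ln z₂)/(1 − r) = (3.4657 − 0.69801×5.4467)/0.30199 = -1.1132 → z₀ = 0.3285 m
V₃ = V₁ · ln(z₃/z₀)/ln(z₁/z₀) = 23.9 × 6.7480/4.5789 = 35.2216 knots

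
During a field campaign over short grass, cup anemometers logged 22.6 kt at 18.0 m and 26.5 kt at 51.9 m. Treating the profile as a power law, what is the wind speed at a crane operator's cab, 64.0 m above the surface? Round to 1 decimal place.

27.3 kt

First find α: α = ln(V₂/V₁)/ln(z₂/z₁) = ln(26.5/22.6)/ln(51.9/18.0) = 0.15919/1.05895 = 0.1503
Extrapolate from 51.9 m to 64.0 m: V₃ = 26.5 × (64.0/51.9)^0.1503 = 26.5 × 1.0320 = 27.3482 kt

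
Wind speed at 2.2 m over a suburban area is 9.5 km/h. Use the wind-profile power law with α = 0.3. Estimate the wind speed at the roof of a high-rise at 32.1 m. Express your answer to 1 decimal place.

Power-law profile: V₂ = V₁ · (z₂/z₁)^α
V₂ = 9.5 × (32.1/2.2)^0.3 = 9.5 × (14.5909)^0.3
    = 9.5 × 2.2347 = 21.2299 km/h

21.2 km/h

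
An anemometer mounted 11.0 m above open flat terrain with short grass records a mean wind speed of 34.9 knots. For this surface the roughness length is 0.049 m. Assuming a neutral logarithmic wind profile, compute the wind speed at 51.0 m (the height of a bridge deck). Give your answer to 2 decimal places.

Log law: V(z) ∝ ln(z/z₀), so V₂/V₁ = ln(z₂/z₀) / ln(z₁/z₀).
ln(51.0/0.049) = 6.9478, ln(11.0/0.049) = 5.4138
V₂ = 34.9 × 6.9478/5.4138 = 34.9 × 1.2833 = 44.7884 knots

44.79 knots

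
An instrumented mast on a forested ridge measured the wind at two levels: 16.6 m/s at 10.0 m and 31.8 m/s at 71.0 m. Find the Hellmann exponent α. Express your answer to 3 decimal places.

Power law: V₂/V₁ = (z₂/z₁)^α ⇒ α = ln(V₂/V₁) / ln(z₂/z₁)
α = ln(31.8/16.6) / ln(71.0/10.0) = ln(1.9157) / ln(7.1000)
  = 0.65006 / 1.96009 = 0.33165

α ≈ 0.332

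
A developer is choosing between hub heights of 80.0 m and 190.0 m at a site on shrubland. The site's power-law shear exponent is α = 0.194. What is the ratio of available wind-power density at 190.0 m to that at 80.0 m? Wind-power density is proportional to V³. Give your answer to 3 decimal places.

1.654

Speed ratio: V_B/V_A = (z_B/z_A)^α = (190.0/80.0)^0.194 = (2.3750)^0.194 = 1.18271
Power-density ratio: P_B/P_A = (V_B/V_A)³ = (1.18271)³ = 1.65438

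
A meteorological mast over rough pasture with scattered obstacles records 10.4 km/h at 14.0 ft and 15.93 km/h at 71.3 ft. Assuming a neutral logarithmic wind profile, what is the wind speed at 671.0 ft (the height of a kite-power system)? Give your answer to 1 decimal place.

23.5 km/h

Log law: V ∝ ln(z/z₀). From the pair, with r = V₁/V₂ = 0.65286,
ln z₀ = (ln z₁ − r·ln z₂)/(1 − r) = (2.6391 − 0.65286×4.2669)/0.34714 = -0.4223 → z₀ = 0.6555 ft
V₃ = V₁ · ln(z₃/z₀)/ln(z₁/z₀) = 10.4 × 6.9311/3.0614 = 23.5460 km/h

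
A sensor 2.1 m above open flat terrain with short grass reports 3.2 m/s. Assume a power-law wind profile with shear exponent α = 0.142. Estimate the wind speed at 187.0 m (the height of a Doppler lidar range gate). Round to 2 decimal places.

Power-law profile: V₂ = V₁ · (z₂/z₁)^α
V₂ = 3.2 × (187.0/2.1)^0.142 = 3.2 × (89.0476)^0.142
    = 3.2 × 1.8917 = 6.0534 m/s

6.05 m/s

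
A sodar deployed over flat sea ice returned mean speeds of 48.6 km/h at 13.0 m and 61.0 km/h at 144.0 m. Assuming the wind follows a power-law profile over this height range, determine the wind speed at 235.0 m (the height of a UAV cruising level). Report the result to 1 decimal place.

First find α: α = ln(V₂/V₁)/ln(z₂/z₁) = ln(61.0/48.6)/ln(144.0/13.0) = 0.22725/2.40486 = 0.0945
Extrapolate from 144.0 m to 235.0 m: V₃ = 61.0 × (235.0/144.0)^0.0945 = 61.0 × 1.0474 = 63.8895 km/h

63.9 km/h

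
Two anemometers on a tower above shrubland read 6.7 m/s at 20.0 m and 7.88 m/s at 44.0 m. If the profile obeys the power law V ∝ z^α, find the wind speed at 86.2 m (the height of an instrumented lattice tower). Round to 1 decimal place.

9.0 m/s

First find α: α = ln(V₂/V₁)/ln(z₂/z₁) = ln(7.88/6.7)/ln(44.0/20.0) = 0.16222/0.78846 = 0.2057
Extrapolate from 44.0 m to 86.2 m: V₃ = 7.88 × (86.2/44.0)^0.2057 = 7.88 × 1.1484 = 9.0493 m/s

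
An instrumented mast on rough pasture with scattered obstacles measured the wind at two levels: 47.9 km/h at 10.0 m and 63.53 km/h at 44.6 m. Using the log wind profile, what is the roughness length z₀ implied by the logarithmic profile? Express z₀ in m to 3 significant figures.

z₀ ≈ 0.102 m

Log law: V(z) ∝ ln(z/z₀). With r = V₁/V₂ = 47.9/63.53 = 0.75397,
r · ln(z₂/z₀) = ln(z₁/z₀) ⇒ ln z₀ = (ln z₁ − r·ln z₂)/(1 − r)
ln z₀ = (2.30259 − 0.75397×3.79773) / 0.24603 = -2.2795
z₀ = exp(-2.2795) = 0.1023 m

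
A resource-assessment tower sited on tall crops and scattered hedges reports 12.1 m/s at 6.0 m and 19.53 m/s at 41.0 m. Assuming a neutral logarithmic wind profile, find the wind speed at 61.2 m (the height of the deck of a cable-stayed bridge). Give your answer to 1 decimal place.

21.1 m/s

Log law: V ∝ ln(z/z₀). From the pair, with r = V₁/V₂ = 0.61956,
ln z₀ = (ln z₁ − r·ln z₂)/(1 − r) = (1.7918 − 0.61956×3.7136)/0.38044 = -1.3380 → z₀ = 0.2624 m
V₃ = V₁ · ln(z₃/z₀)/ln(z₁/z₀) = 12.1 × 5.4521/3.1297 = 21.0787 m/s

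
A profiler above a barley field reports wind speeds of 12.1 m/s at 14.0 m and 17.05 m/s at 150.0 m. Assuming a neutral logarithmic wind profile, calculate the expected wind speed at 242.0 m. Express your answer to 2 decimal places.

Log law: V ∝ ln(z/z₀). From the pair, with r = V₁/V₂ = 0.70968,
ln z₀ = (ln z₁ − r·ln z₂)/(1 − r) = (2.6391 − 0.70968×5.0106)/0.29032 = -3.1581 → z₀ = 0.04251 m
V₃ = V₁ · ln(z₃/z₀)/ln(z₁/z₀) = 12.1 × 8.6471/5.7972 = 18.0483 m/s

18.05 m/s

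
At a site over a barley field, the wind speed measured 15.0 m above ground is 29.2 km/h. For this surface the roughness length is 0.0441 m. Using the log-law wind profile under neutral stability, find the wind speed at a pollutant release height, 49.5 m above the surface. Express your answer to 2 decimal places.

35.18 km/h

Log law: V(z) ∝ ln(z/z₀), so V₂/V₁ = ln(z₂/z₀) / ln(z₁/z₀).
ln(49.5/0.0441) = 7.0233, ln(15.0/0.0441) = 5.8293
V₂ = 29.2 × 7.0233/5.8293 = 29.2 × 1.2048 = 35.1805 km/h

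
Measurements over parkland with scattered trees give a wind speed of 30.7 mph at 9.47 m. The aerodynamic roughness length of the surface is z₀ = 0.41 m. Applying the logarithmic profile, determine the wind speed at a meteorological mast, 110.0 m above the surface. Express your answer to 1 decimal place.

54.7 mph

Log law: V(z) ∝ ln(z/z₀), so V₂/V₁ = ln(z₂/z₀) / ln(z₁/z₀).
ln(110.0/0.41) = 5.5921, ln(9.47/0.41) = 3.1397
V₂ = 30.7 × 5.5921/3.1397 = 30.7 × 1.7811 = 54.6789 mph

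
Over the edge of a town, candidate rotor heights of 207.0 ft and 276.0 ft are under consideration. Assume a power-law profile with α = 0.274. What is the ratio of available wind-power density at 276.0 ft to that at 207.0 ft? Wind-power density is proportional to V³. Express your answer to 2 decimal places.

Speed ratio: V_B/V_A = (z_B/z_A)^α = (276.0/207.0)^0.274 = (1.3333)^0.274 = 1.08201
Power-density ratio: P_B/P_A = (V_B/V_A)³ = (1.08201)³ = 1.26678

1.27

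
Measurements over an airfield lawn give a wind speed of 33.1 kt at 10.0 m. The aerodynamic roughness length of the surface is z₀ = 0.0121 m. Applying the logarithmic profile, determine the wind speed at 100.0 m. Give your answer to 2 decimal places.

Log law: V(z) ∝ ln(z/z₀), so V₂/V₁ = ln(z₂/z₀) / ln(z₁/z₀).
ln(100.0/0.0121) = 9.0197, ln(10.0/0.0121) = 6.7171
V₂ = 33.1 × 9.0197/6.7171 = 33.1 × 1.3428 = 44.4464 kt

44.45 kt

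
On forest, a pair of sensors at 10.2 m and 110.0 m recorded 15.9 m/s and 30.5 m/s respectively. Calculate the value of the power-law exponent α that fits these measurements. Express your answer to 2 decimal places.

Power law: V₂/V₁ = (z₂/z₁)^α ⇒ α = ln(V₂/V₁) / ln(z₂/z₁)
α = ln(30.5/15.9) / ln(110.0/10.2) = ln(1.9182) / ln(10.7843)
  = 0.65141 / 2.37809 = 0.27392

α ≈ 0.27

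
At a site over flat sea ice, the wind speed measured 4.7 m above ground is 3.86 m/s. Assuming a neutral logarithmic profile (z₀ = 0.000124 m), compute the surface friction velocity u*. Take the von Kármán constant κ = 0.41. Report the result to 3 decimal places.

Log law: V(z) = (u*/κ) · ln(z/z₀) ⇒ u* = κ · V / ln(z/z₀)
u* = 0.41 × 3.86 / ln(4.7/0.000124) = 0.41 × 3.86 / 10.5428
   = 1.5826 / 10.5428 = 0.1501 m/s

u* ≈ 0.150 m/s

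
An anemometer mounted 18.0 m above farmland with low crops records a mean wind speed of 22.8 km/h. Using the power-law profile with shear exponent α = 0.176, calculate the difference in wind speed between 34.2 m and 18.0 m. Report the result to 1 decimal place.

2.7 km/h

Power law: V₂ = V₁ · (z₂/z₁)^α = 22.8 × (1.9000)^0.176 = 25.5267 km/h
ΔV = 25.5267 − 22.8 = 2.7267 km/h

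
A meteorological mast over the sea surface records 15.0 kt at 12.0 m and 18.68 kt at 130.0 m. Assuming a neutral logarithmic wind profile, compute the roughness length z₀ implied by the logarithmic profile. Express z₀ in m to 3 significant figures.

Log law: V(z) ∝ ln(z/z₀). With r = V₁/V₂ = 15.0/18.68 = 0.80300,
r · ln(z₂/z₀) = ln(z₁/z₀) ⇒ ln z₀ = (ln z₁ − r·ln z₂)/(1 − r)
ln z₀ = (2.48491 − 0.80300×4.86753) / 0.19700 = -7.2269
z₀ = exp(-7.2269) = 0.0007268 m

z₀ ≈ 0.000727 m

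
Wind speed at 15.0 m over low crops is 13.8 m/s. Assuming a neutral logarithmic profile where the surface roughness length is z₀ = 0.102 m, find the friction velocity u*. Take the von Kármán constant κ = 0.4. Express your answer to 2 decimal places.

Log law: V(z) = (u*/κ) · ln(z/z₀) ⇒ u* = κ · V / ln(z/z₀)
u* = 0.4 × 13.8 / ln(15.0/0.102) = 0.4 × 13.8 / 4.9908
   = 5.5200 / 4.9908 = 1.1060 m/s

u* ≈ 1.11 m/s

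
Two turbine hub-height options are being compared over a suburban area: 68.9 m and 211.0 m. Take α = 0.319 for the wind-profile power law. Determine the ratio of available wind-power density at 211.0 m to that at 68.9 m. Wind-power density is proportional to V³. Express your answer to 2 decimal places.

Speed ratio: V_B/V_A = (z_B/z_A)^α = (211.0/68.9)^0.319 = (3.0624)^0.319 = 1.42907
Power-density ratio: P_B/P_A = (V_B/V_A)³ = (1.42907)³ = 2.91852

2.92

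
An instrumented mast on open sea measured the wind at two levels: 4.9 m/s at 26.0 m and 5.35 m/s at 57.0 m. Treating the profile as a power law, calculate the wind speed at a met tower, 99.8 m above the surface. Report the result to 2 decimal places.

First find α: α = ln(V₂/V₁)/ln(z₂/z₁) = ln(5.35/4.9)/ln(57.0/26.0) = 0.08786/0.78495 = 0.1119
Extrapolate from 57.0 m to 99.8 m: V₃ = 5.35 × (99.8/57.0)^0.1119 = 5.35 × 1.0647 = 5.6962 m/s

5.70 m/s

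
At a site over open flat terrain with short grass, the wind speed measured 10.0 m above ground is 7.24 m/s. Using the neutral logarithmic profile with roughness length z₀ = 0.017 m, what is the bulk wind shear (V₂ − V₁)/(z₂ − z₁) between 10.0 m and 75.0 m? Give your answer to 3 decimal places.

0.035 m/s/m

Log law: V₂ = V₁ · ln(z₂/z₀)/ln(z₁/z₀) = 7.24 × 8.3920/6.3771 = 9.5275 m/s
ΔV/Δz = (9.5275 − 7.24)/(75.0 − 10.0) = 2.2875/65.0000 = 0.03519 m/s/m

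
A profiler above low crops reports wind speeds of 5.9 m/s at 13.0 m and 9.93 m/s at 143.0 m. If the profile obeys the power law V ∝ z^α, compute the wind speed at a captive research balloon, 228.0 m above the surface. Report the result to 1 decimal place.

First find α: α = ln(V₂/V₁)/ln(z₂/z₁) = ln(9.93/5.9)/ln(143.0/13.0) = 0.52061/2.39790 = 0.2171
Extrapolate from 143.0 m to 228.0 m: V₃ = 9.93 × (228.0/143.0)^0.2171 = 9.93 × 1.1066 = 10.9884 m/s

11.0 m/s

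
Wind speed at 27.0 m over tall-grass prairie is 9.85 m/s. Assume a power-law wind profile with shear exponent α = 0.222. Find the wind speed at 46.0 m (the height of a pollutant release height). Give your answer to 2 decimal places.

11.09 m/s

Power-law profile: V₂ = V₁ · (z₂/z₁)^α
V₂ = 9.85 × (46.0/27.0)^0.222 = 9.85 × (1.7037)^0.222
    = 9.85 × 1.1256 = 11.0868 m/s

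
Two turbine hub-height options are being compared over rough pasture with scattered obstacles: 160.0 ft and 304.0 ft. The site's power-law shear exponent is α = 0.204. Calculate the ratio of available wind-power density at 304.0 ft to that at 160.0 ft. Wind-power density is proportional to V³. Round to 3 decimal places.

Speed ratio: V_B/V_A = (z_B/z_A)^α = (304.0/160.0)^0.204 = (1.9000)^0.204 = 1.13990
Power-density ratio: P_B/P_A = (V_B/V_A)³ = (1.13990)³ = 1.48114

1.481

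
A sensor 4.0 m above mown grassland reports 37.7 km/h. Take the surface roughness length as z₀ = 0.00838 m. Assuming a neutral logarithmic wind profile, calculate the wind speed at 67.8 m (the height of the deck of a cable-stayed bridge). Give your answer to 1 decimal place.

Log law: V(z) ∝ ln(z/z₀), so V₂/V₁ = ln(z₂/z₀) / ln(z₁/z₀).
ln(67.8/0.00838) = 8.9985, ln(4.0/0.00838) = 6.1682
V₂ = 37.7 × 8.9985/6.1682 = 37.7 × 1.4588 = 54.9986 km/h

55.0 km/h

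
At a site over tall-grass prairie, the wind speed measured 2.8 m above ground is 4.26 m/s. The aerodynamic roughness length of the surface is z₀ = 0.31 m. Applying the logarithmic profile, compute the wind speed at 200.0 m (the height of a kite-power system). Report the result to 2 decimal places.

12.52 m/s

Log law: V(z) ∝ ln(z/z₀), so V₂/V₁ = ln(z₂/z₀) / ln(z₁/z₀).
ln(200.0/0.31) = 6.4695, ln(2.8/0.31) = 2.2008
V₂ = 4.26 × 6.4695/2.2008 = 4.26 × 2.9396 = 12.5227 m/s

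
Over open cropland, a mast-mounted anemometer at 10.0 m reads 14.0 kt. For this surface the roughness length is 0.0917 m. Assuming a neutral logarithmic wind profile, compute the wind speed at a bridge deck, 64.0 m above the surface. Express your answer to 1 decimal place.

Log law: V(z) ∝ ln(z/z₀), so V₂/V₁ = ln(z₂/z₀) / ln(z₁/z₀).
ln(64.0/0.0917) = 6.5481, ln(10.0/0.0917) = 4.6918
V₂ = 14.0 × 6.5481/4.6918 = 14.0 × 1.3956 = 19.5390 kt

19.5 kt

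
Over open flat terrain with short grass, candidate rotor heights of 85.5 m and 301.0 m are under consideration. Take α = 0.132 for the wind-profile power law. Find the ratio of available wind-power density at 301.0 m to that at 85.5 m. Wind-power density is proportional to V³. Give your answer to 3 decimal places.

Speed ratio: V_B/V_A = (z_B/z_A)^α = (301.0/85.5)^0.132 = (3.5205)^0.132 = 1.18073
Power-density ratio: P_B/P_A = (V_B/V_A)³ = (1.18073)³ = 1.64609

1.646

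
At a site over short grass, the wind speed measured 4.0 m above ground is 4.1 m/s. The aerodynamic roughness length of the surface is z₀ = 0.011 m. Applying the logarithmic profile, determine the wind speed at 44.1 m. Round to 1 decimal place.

Log law: V(z) ∝ ln(z/z₀), so V₂/V₁ = ln(z₂/z₀) / ln(z₁/z₀).
ln(44.1/0.011) = 8.2963, ln(4.0/0.011) = 5.8962
V₂ = 4.1 × 8.2963/5.8962 = 4.1 × 1.4071 = 5.7690 m/s

5.8 m/s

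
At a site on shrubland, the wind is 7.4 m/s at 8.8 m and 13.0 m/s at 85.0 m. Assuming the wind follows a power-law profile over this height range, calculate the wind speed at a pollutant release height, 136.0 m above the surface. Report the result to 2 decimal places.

First find α: α = ln(V₂/V₁)/ln(z₂/z₁) = ln(13.0/7.4)/ln(85.0/8.8) = 0.56347/2.26790 = 0.2485
Extrapolate from 85.0 m to 136.0 m: V₃ = 13.0 × (136.0/85.0)^0.2485 = 13.0 × 1.1239 = 14.6103 m/s

14.61 m/s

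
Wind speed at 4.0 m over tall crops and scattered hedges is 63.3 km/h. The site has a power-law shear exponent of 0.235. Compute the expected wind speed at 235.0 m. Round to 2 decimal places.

Power-law profile: V₂ = V₁ · (z₂/z₁)^α
V₂ = 63.3 × (235.0/4.0)^0.235 = 63.3 × (58.7500)^0.235
    = 63.3 × 2.6045 = 164.8620 km/h

164.86 km/h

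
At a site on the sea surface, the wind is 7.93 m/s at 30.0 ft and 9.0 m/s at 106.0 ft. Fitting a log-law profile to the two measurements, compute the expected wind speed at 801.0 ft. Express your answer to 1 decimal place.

Log law: V ∝ ln(z/z₀). From the pair, with r = V₁/V₂ = 0.88111,
ln z₀ = (ln z₁ − r·ln z₂)/(1 − r) = (3.4012 − 0.88111×4.6634)/0.11889 = -5.9535 → z₀ = 0.002597 ft
V₃ = V₁ · ln(z₃/z₀)/ln(z₁/z₀) = 7.93 × 12.6394/9.3547 = 10.7144 m/s

10.7 m/s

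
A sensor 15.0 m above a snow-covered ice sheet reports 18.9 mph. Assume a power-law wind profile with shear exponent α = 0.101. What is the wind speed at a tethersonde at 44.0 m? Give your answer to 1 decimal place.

21.1 mph

Power-law profile: V₂ = V₁ · (z₂/z₁)^α
V₂ = 18.9 × (44.0/15.0)^0.101 = 18.9 × (2.9333)^0.101
    = 18.9 × 1.1148 = 21.0700 mph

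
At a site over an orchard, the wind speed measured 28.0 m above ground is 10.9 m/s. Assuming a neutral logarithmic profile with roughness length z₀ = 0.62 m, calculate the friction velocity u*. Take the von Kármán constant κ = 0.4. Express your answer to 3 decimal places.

Log law: V(z) = (u*/κ) · ln(z/z₀) ⇒ u* = κ · V / ln(z/z₀)
u* = 0.4 × 10.9 / ln(28.0/0.62) = 0.4 × 10.9 / 3.8102
   = 4.3600 / 3.8102 = 1.1443 m/s

u* ≈ 1.144 m/s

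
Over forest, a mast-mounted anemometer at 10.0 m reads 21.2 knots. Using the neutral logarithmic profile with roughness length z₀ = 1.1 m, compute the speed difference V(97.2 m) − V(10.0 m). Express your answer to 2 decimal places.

21.84 knots

Log law: V₂ = V₁ · ln(z₂/z₀)/ln(z₁/z₀) = 21.2 × 4.4815/2.2073 = 43.0427 knots
ΔV = 43.0427 − 21.2 = 21.8427 knots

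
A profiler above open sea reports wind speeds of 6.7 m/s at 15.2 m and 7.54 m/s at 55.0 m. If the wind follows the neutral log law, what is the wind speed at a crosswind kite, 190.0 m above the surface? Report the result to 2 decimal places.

8.35 m/s

Log law: V ∝ ln(z/z₀). From the pair, with r = V₁/V₂ = 0.88859,
ln z₀ = (ln z₁ − r·ln z₂)/(1 − r) = (2.7213 − 0.88859×4.0073)/0.11141 = -7.5364 → z₀ = 0.0005333 m
V₃ = V₁ · ln(z₃/z₀)/ln(z₁/z₀) = 6.7 × 12.7834/10.2577 = 8.3497 m/s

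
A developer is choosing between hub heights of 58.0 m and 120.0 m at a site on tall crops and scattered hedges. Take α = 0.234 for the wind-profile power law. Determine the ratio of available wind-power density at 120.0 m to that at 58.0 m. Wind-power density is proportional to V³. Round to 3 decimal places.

1.666

Speed ratio: V_B/V_A = (z_B/z_A)^α = (120.0/58.0)^0.234 = (2.0690)^0.234 = 1.18546
Power-density ratio: P_B/P_A = (V_B/V_A)³ = (1.18546)³ = 1.66594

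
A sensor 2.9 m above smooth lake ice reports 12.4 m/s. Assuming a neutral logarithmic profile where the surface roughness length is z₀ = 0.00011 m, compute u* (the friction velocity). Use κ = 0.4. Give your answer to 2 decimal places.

u* ≈ 0.49 m/s

Log law: V(z) = (u*/κ) · ln(z/z₀) ⇒ u* = κ · V / ln(z/z₀)
u* = 0.4 × 12.4 / ln(2.9/0.00011) = 0.4 × 12.4 / 10.1797
   = 4.9600 / 10.1797 = 0.4872 m/s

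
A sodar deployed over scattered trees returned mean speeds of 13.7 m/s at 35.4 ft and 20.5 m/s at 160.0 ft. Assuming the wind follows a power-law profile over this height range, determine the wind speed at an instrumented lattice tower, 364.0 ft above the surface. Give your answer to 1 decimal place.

First find α: α = ln(V₂/V₁)/ln(z₂/z₁) = ln(20.5/13.7)/ln(160.0/35.4) = 0.40303/1.50846 = 0.2672
Extrapolate from 160.0 ft to 364.0 ft: V₃ = 20.5 × (364.0/160.0)^0.2672 = 20.5 × 1.2456 = 25.5348 m/s

25.5 m/s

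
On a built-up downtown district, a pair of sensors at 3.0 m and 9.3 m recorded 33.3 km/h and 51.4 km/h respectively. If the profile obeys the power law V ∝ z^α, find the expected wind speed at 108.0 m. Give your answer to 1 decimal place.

First find α: α = ln(V₂/V₁)/ln(z₂/z₁) = ln(51.4/33.3)/ln(9.3/3.0) = 0.43408/1.13140 = 0.3837
Extrapolate from 9.3 m to 108.0 m: V₃ = 51.4 × (108.0/9.3)^0.3837 = 51.4 × 2.5620 = 131.6876 km/h

131.7 km/h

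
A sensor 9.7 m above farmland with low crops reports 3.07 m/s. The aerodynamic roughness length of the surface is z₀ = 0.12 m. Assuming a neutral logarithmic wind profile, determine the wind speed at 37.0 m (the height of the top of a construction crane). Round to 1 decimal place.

Log law: V(z) ∝ ln(z/z₀), so V₂/V₁ = ln(z₂/z₀) / ln(z₁/z₀).
ln(37.0/0.12) = 5.7312, ln(9.7/0.12) = 4.3924
V₂ = 3.07 × 5.7312/4.3924 = 3.07 × 1.3048 = 4.0057 m/s

4.0 m/s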